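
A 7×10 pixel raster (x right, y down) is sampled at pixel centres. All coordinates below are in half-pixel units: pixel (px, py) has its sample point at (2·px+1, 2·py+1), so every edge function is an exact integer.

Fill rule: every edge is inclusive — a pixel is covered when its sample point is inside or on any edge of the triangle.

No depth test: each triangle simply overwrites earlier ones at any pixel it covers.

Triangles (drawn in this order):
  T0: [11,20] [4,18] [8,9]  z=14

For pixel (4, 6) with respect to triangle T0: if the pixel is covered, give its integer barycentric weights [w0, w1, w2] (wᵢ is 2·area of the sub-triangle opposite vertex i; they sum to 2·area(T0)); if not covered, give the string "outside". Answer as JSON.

T0:
  2·area = 71
  edge (11, 20)→(4, 18): d=(-7,-2) inclusive
  edge (4, 18)→(8, 9): d=(4,-9) inclusive
  edge (8, 9)→(11, 20): d=(3,11) inclusive
    (3,6)@(7, 13): e=[41,7,23] → X
    (4,6)@(9, 13): e=[45,25,1] → X
    (5,6)@(11, 13): e=[49,43,-21] → .
    (3,7)@(7, 15): e=[27,15,29] → X
    (5,7)@(11, 15): e=[35,51,-15] → .
    (2,8)@(5, 17): e=[9,5,57] → X
    (5,8)@(11, 17): e=[21,59,-9] → .
    (2,9)@(5, 19): e=[-5,13,63] → .
    (3,9)@(7, 19): e=[-1,31,41] → .
    (4,9)@(9, 19): e=[3,49,19] → X
    (5,9)@(11, 19): e=[7,67,-3] → .
  covered (8 px):
    . . . . . . .
    . . . . . . .
    . . . . . . .
    . . . . . . .
    . . . . . . .
    . . . . . . .
    . . . X X . .
    . . . X X . .
    . . X X X . .
    . . . . X . .

Answer: [25,1,45]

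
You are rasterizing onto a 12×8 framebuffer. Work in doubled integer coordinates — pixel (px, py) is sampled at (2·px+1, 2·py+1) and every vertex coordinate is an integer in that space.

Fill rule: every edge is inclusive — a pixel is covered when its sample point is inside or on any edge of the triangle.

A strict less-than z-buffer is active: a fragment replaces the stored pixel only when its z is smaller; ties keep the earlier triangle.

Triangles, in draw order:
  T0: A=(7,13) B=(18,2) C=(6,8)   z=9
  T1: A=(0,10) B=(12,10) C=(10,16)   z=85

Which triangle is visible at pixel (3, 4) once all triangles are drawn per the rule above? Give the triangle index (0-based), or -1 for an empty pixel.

T0:
  2·area = 66  (B↔C swapped to make it positive)
  edge (7, 13)→(6, 8): d=(-1,-5) inclusive
  edge (6, 8)→(18, 2): d=(12,-6) inclusive
  edge (18, 2)→(7, 13): d=(-11,11) inclusive
    (9,0)@(19, 1): e=[72,-6,0] → ·  [on edge]
    (2,1)@(5, 3): e=[0,-66,132] → ·  [on edge]
    (8,1)@(17, 3): e=[60,6,0] → #  [on edge]
    (9,1)@(19, 3): e=[70,18,-22] → ·
    (6,2)@(13, 5): e=[38,6,22] → #
    (7,2)@(15, 5): e=[48,18,0] → #  [on edge]
    (8,2)@(17, 5): e=[58,30,-22] → ·
    (4,3)@(9, 7): e=[16,6,44] → #
    (5,3)@(11, 7): e=[26,18,22] → #
    (6,3)@(13, 7): e=[36,30,0] → #  [on edge]
    (7,3)@(15, 7): e=[46,42,-22] → ·
    (3,4)@(7, 9): e=[4,18,44] → #
    (5,4)@(11, 9): e=[24,42,0] → #  [on edge]
    (4,5)@(9, 11): e=[12,54,0] → #  [on edge]
    (3,6)@(7, 13): e=[0,66,0] → #  [on edge]
    (2,7)@(5, 15): e=[-12,78,0] → ·  [on edge]
  covered (12 px):
    · · · · · · · · · · · ·
    · · · · · · · · # · · ·
    · · · · · · # # · · · ·
    · · · · # # # · · · · ·
    · · · # # # · · · · · ·
    · · · # # · · · · · · ·
    · · · # · · · · · · · ·
    · · · · · · · · · · · ·
T1:
  2·area = 72
  edge (0, 10)→(12, 10): d=(12,0) inclusive
  edge (12, 10)→(10, 16): d=(-2,6) inclusive
  edge (10, 16)→(0, 10): d=(-10,-6) inclusive
    (7,0)@(15, 1): e=[-108,0,180] → ·  [on edge]
    (6,3)@(13, 7): e=[-36,0,108] → ·  [on edge]
    (1,5)@(3, 11): e=[12,52,8] → #
    (2,5)@(5, 11): e=[12,40,20] → #
    (3,5)@(7, 11): e=[12,28,32] → #
    (4,5)@(9, 11): e=[12,16,44] → #
    (5,5)@(11, 11): e=[12,4,56] → #
    (6,5)@(13, 11): e=[12,-8,68] → ·
    (1,6)@(3, 13): e=[36,48,-12] → ·
    (2,6)@(5, 13): e=[36,36,0] → #  [on edge]
    (5,6)@(11, 13): e=[36,0,36] → #  [on edge]
    (6,6)@(13, 13): e=[36,-12,48] → ·
  covered (10 px):
    · · · · · · · · · · · ·
    · · · · · · · · · · · ·
    · · · · · · · · · · · ·
    · · · · · · · · · · · ·
    · · · · · · · · · · · ·
    · # # # # # · · · · · ·
    · · # # # # · · · · · ·
    · · · · # · · · · · · ·

Z-buffer (winner per pixel, '.' = empty):
  . . . . . . . . . . . .
  . . . . . . . . 0 . . .
  . . . . . . 0 0 . . . .
  . . . . 0 0 0 . . . . .
  . . . 0 0 0 . . . . . .
  . 1 1 0 0 1 . . . . . .
  . . 1 0 1 1 . . . . . .
  . . . . 1 . . . . . . .

Result: 0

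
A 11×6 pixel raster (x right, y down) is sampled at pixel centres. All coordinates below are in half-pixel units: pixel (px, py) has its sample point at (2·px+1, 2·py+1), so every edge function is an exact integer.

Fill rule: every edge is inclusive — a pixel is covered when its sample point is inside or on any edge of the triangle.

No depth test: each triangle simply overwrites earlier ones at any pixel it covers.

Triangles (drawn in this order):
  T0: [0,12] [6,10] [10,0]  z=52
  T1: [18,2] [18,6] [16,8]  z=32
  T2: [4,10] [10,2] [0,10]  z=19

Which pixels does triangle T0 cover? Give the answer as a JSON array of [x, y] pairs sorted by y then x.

T0:
  2·area = 52  (B↔C swapped to make it positive)
  edge (0, 12)→(10, 0): d=(10,-12) inclusive
  edge (10, 0)→(6, 10): d=(-4,10) inclusive
  edge (6, 10)→(0, 12): d=(-6,2) inclusive
    (3,2)@(7, 5): e=[14,10,28] → #
    (4,2)@(9, 5): e=[38,-10,24] → ·
    (10,2)@(21, 5): e=[182,-130,0] → ·  [on edge]
    (2,3)@(5, 7): e=[10,22,20] → #
    (4,3)@(9, 7): e=[58,-18,12] → ·
    (7,3)@(15, 7): e=[130,-78,0] → ·  [on edge]
    (1,4)@(3, 9): e=[6,34,12] → #
    (3,4)@(7, 9): e=[54,-6,4] → ·
    (4,4)@(9, 9): e=[78,-26,0] → ·  [on edge]
    (0,5)@(1, 11): e=[2,46,4] → #
    (1,5)@(3, 11): e=[26,26,0] → #  [on edge]
    (2,5)@(5, 11): e=[50,6,-4] → ·
  covered (7 px):
    · · · · · · · · · · ·
    · · · · · · · · · · ·
    · · · # · · · · · · ·
    · · # # · · · · · · ·
    · # # · · · · · · · ·
    # # · · · · · · · · ·
T1:
  2·area = 8
  edge (18, 2)→(18, 6): d=(0,4) inclusive
  edge (18, 6)→(16, 8): d=(-2,2) inclusive
  edge (16, 8)→(18, 2): d=(2,-6) inclusive
    (10,1)@(21, 3): e=[-12,0,20] → ·  [on edge]
    (8,2)@(17, 5): e=[4,4,0] → #  [on edge]
    (9,2)@(19, 5): e=[-4,0,12] → ·  [on edge]
    (8,3)@(17, 7): e=[4,0,4] → #  [on edge]
    (9,3)@(19, 7): e=[-4,-4,16] → ·
    (7,4)@(15, 9): e=[12,0,-4] → ·  [on edge]
    (8,4)@(17, 9): e=[4,-4,8] → ·
    (6,5)@(13, 11): e=[20,0,-12] → ·  [on edge]
    (7,5)@(15, 11): e=[12,-4,0] → ·  [on edge]
  covered (2 px):
    · · · · · · · · · · ·
    · · · · · · · · · · ·
    · · · · · · · · # · ·
    · · · · · · · · # · ·
    · · · · · · · · · · ·
    · · · · · · · · · · ·
T2:
  2·area = 32  (B↔C swapped to make it positive)
  edge (4, 10)→(0, 10): d=(-4,0) inclusive
  edge (0, 10)→(10, 2): d=(10,-8) inclusive
  edge (10, 2)→(4, 10): d=(-6,8) inclusive
    (4,1)@(9, 3): e=[28,2,2] → #
    (5,1)@(11, 3): e=[28,18,-14] → ·
    (3,2)@(7, 5): e=[20,6,6] → #
    (4,2)@(9, 5): e=[20,22,-10] → ·
    (2,3)@(5, 7): e=[12,10,10] → #
    (3,3)@(7, 7): e=[12,26,-6] → ·
    (1,4)@(3, 9): e=[4,14,14] → #
    (2,4)@(5, 9): e=[4,30,-2] → ·
    (1,5)@(3, 11): e=[-4,34,2] → ·
  covered (4 px):
    · · · · · · · · · · ·
    · · · · # · · · · · ·
    · · · # · · · · · · ·
    · · # · · · · · · · ·
    · # · · · · · · · · ·
    · · · · · · · · · · ·

Final: [[3,2],[2,3],[3,3],[1,4],[2,4],[0,5],[1,5]]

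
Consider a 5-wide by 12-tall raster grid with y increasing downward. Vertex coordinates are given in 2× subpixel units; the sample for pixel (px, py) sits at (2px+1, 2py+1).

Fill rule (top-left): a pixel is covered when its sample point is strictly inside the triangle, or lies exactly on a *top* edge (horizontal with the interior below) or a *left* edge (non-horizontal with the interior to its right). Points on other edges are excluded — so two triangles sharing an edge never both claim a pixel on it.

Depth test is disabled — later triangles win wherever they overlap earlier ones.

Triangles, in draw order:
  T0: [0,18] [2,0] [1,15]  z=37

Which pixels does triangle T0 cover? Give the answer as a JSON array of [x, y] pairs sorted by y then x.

T0:
  2·area = 12
  edge (0, 18)→(2, 0): d=(2,-18) top-left  bias=+0
  edge (2, 0)→(1, 15): d=(-1,15) right/bottom  bias=-1
  edge (1, 15)→(0, 18): d=(-1,3) right/bottom  bias=-1
    (2,1)@(5, 3): e=[60,-48,0] → .  [on edge]
    (0,4)@(1, 9): e=[0,6,6] → X  [on edge]
    (1,4)@(3, 9): e=[36,-24,0] → .  [on edge]
    (0,5)@(1, 11): e=[4,4,4] → X
    (1,5)@(3, 11): e=[40,-26,-2] → .
    (0,6)@(1, 13): e=[8,2,2] → X
    (1,6)@(3, 13): e=[44,-28,-4] → .
    (0,7)@(1, 15): e=[12,0,0] → .  [on edge]
  covered (3 px):
    . . . . .
    . . . . .
    . . . . .
    . . . . .
    X . . . .
    X . . . .
    X . . . .
    . . . . .
    . . . . .
    . . . . .
    . . . . .
    . . . . .

Final: [[0,4],[0,5],[0,6]]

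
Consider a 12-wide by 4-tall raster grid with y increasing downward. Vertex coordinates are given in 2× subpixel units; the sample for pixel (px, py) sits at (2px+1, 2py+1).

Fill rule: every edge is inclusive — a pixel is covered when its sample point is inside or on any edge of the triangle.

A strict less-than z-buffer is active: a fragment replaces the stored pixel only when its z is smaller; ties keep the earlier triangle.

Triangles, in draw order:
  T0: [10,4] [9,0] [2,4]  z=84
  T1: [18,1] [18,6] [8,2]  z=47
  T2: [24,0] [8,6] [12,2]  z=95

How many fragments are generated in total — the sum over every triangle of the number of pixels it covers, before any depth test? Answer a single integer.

T0:
  2·area = 32  (B↔C swapped to make it positive)
  edge (10, 4)→(2, 4): d=(-8,0) inclusive
  edge (2, 4)→(9, 0): d=(7,-4) inclusive
  edge (9, 0)→(10, 4): d=(1,4) inclusive
    (4,0)@(9, 1): e=[24,7,1] → █
    (5,0)@(11, 1): e=[24,15,-7] → ·
    (2,1)@(5, 3): e=[8,5,19] → █
    (3,1)@(7, 3): e=[8,13,11] → █
    (5,1)@(11, 3): e=[8,29,-5] → ·
    (2,2)@(5, 5): e=[-8,19,21] → ·
    (3,2)@(7, 5): e=[-8,27,13] → ·
    (4,2)@(9, 5): e=[-8,35,5] → ·
  covered (4 px):
    · · · · █ · · · · · · ·
    · · █ █ █ · · · · · · ·
    · · · · · · · · · · · ·
    · · · · · · · · · · · ·
T1:
  2·area = 50
  edge (18, 1)→(18, 6): d=(0,5) inclusive
  edge (18, 6)→(8, 2): d=(-10,-4) inclusive
  edge (8, 2)→(18, 1): d=(10,-1) inclusive
    (5,1)@(11, 3): e=[35,2,13] → █
    (6,1)@(13, 3): e=[25,10,15] → █
    (7,1)@(15, 3): e=[15,18,17] → █
    (8,1)@(17, 3): e=[5,26,19] → █
    (9,1)@(19, 3): e=[-5,34,21] → ·
    (5,2)@(11, 5): e=[35,-18,33] → ·
    (6,2)@(13, 5): e=[25,-10,35] → ·
    (7,2)@(15, 5): e=[15,-2,37] → ·
    (8,2)@(17, 5): e=[5,6,39] → █
    (9,2)@(19, 5): e=[-5,14,41] → ·
    (8,3)@(17, 7): e=[5,-14,59] → ·
  covered (5 px):
    · · · · · · · · · · · ·
    · · · · · █ █ █ █ · · ·
    · · · · · · · · █ · · ·
    · · · · · · · · · · · ·
T2:
  2·area = 40
  edge (24, 0)→(8, 6): d=(-16,6) inclusive
  edge (8, 6)→(12, 2): d=(4,-4) inclusive
  edge (12, 2)→(24, 0): d=(12,-2) inclusive
    (6,0)@(13, 1): e=[50,0,-10] → ·  [on edge]
    (9,0)@(19, 1): e=[14,24,2] → █
    (10,0)@(21, 1): e=[2,32,6] → █
    (11,0)@(23, 1): e=[-10,40,10] → ·
    (5,1)@(11, 3): e=[30,0,10] → █  [on edge]
    (6,1)@(13, 3): e=[18,8,14] → █
    (7,1)@(15, 3): e=[6,16,18] → █
    (8,1)@(17, 3): e=[-6,24,22] → ·
    (9,1)@(19, 3): e=[-18,32,26] → ·
    (10,1)@(21, 3): e=[-30,40,30] → ·
    (4,2)@(9, 5): e=[10,0,30] → █  [on edge]
    (5,2)@(11, 5): e=[-2,8,34] → ·
    (3,3)@(7, 7): e=[-10,0,50] → ·  [on edge]
  covered (6 px):
    · · · · · · · · · █ █ ·
    · · · · · █ █ █ · · · ·
    · · · · █ · · · · · · ·
    · · · · · · · · · · · ·

Final: 15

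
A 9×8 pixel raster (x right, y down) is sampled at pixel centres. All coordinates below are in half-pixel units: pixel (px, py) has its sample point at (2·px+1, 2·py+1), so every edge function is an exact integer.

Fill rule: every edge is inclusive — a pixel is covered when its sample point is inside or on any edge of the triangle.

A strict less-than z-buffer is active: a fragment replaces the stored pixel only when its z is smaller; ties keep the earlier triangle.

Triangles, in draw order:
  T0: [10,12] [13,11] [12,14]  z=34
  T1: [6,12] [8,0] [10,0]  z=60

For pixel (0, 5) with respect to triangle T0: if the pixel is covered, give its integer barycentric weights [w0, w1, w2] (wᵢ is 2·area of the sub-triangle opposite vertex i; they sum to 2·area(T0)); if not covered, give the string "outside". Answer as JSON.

T0:
  2·area = 8
  edge (10, 12)→(13, 11): d=(3,-1) inclusive
  edge (13, 11)→(12, 14): d=(-1,3) inclusive
  edge (12, 14)→(10, 12): d=(-2,-2) inclusive
    (0,1)@(1, 3): e=[-36,44,0] → ·  [on edge]
    (1,2)@(3, 5): e=[-28,36,0] → ·  [on edge]
    (7,2)@(15, 5): e=[-16,0,24] → ·  [on edge]
    (2,3)@(5, 7): e=[-20,28,0] → ·  [on edge]
    (3,4)@(7, 9): e=[-12,20,0] → ·  [on edge]
    (4,5)@(9, 11): e=[-4,12,0] → ·  [on edge]
    (6,5)@(13, 11): e=[0,0,8] → #  [on edge]
    (7,5)@(15, 11): e=[2,-6,12] → ·
    (3,6)@(7, 13): e=[0,16,-8] → ·  [on edge]
    (5,6)@(11, 13): e=[4,4,0] → #  [on edge]
    (6,6)@(13, 13): e=[6,-2,4] → ·
    (0,7)@(1, 15): e=[0,32,-24] → ·  [on edge]
    (6,7)@(13, 15): e=[12,-4,0] → ·  [on edge]
  covered (2 px):
    · · · · · · · · ·
    · · · · · · · · ·
    · · · · · · · · ·
    · · · · · · · · ·
    · · · · · · · · ·
    · · · · · · # · ·
    · · · · · # · · ·
    · · · · · · · · ·
T1:
  2·area = 24
  edge (6, 12)→(8, 0): d=(2,-12) inclusive
  edge (8, 0)→(10, 0): d=(2,0) inclusive
  edge (10, 0)→(6, 12): d=(-4,12) inclusive
    (4,0)@(9, 1): e=[14,2,8] → #
    (5,0)@(11, 1): e=[38,2,-16] → ·
    (4,1)@(9, 3): e=[18,6,0] → #  [on edge]
    (5,1)@(11, 3): e=[42,6,-24] → ·
    (4,2)@(9, 5): e=[22,10,-8] → ·
    (3,3)@(7, 7): e=[2,14,8] → #
    (4,3)@(9, 7): e=[26,14,-16] → ·
    (3,4)@(7, 9): e=[6,18,0] → #  [on edge]
    (4,4)@(9, 9): e=[30,18,-24] → ·
    (3,5)@(7, 11): e=[10,22,-8] → ·
    (2,7)@(5, 15): e=[-6,30,0] → ·  [on edge]
  covered (4 px):
    · · · · # · · · ·
    · · · · # · · · ·
    · · · · · · · · ·
    · · · # · · · · ·
    · · · # · · · · ·
    · · · · · · · · ·
    · · · · · · · · ·
    · · · · · · · · ·

Result: "outside"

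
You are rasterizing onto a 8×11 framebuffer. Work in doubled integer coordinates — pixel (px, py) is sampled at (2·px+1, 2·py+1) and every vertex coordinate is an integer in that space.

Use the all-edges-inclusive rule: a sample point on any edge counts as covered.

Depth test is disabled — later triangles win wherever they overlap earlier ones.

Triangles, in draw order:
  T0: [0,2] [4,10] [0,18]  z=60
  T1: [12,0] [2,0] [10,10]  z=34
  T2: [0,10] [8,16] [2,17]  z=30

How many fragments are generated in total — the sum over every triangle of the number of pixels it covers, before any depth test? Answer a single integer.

T0:
  2·area = 64
  edge (0, 2)→(4, 10): d=(4,8) inclusive
  edge (4, 10)→(0, 18): d=(-4,8) inclusive
  edge (0, 18)→(0, 2): d=(0,-16) inclusive
    (0,2)@(1, 5): e=[4,44,16] → █
    (1,2)@(3, 5): e=[-12,28,48] → ·
    (0,3)@(1, 7): e=[12,36,16] → █
    (1,3)@(3, 7): e=[-4,20,48] → ·
    (0,4)@(1, 9): e=[20,28,16] → █
    (1,4)@(3, 9): e=[4,12,48] → █
    (2,4)@(5, 9): e=[-12,-4,80] → ·
    (0,5)@(1, 11): e=[28,20,16] → █
    (2,5)@(5, 11): e=[-4,-12,80] → ·
    (0,6)@(1, 13): e=[36,12,16] → █
    (1,6)@(3, 13): e=[20,-4,48] → ·
    (0,7)@(1, 15): e=[44,4,16] → █
  covered (8 px):
    · · · · · · · ·
    · · · · · · · ·
    █ · · · · · · ·
    █ · · · · · · ·
    █ █ · · · · · ·
    █ █ · · · · · ·
    █ · · · · · · ·
    █ · · · · · · ·
    · · · · · · · ·
    · · · · · · · ·
    · · · · · · · ·
T1:
  2·area = 100  (B↔C swapped to make it positive)
  edge (12, 0)→(10, 10): d=(-2,10) inclusive
  edge (10, 10)→(2, 0): d=(-8,-10) inclusive
  edge (2, 0)→(12, 0): d=(10,0) inclusive
    (1,0)@(3, 1): e=[88,2,10] → █
    (2,0)@(5, 1): e=[68,22,10] → █
    (3,0)@(7, 1): e=[48,42,10] → █
    (4,0)@(9, 1): e=[28,62,10] → █
    (5,0)@(11, 1): e=[8,82,10] → █
    (6,0)@(13, 1): e=[-12,102,10] → ·
    (1,1)@(3, 3): e=[84,-14,30] → ·
    (2,1)@(5, 3): e=[64,6,30] → █
    (6,1)@(13, 3): e=[-16,86,30] → ·
    (2,2)@(5, 5): e=[60,-10,50] → ·
    (3,2)@(7, 5): e=[40,10,50] → █
    (5,2)@(11, 5): e=[0,50,50] → █  [on edge]
    (4,7)@(9, 15): e=[0,-50,150] → ·  [on edge]
  covered (13 px):
    · █ █ █ █ █ · ·
    · · █ █ █ █ · ·
    · · · █ █ █ · ·
    · · · · █ · · ·
    · · · · · · · ·
    · · · · · · · ·
    · · · · · · · ·
    · · · · · · · ·
    · · · · · · · ·
    · · · · · · · ·
    · · · · · · · ·
T2:
  2·area = 44
  edge (0, 10)→(8, 16): d=(8,6) inclusive
  edge (8, 16)→(2, 17): d=(-6,1) inclusive
  edge (2, 17)→(0, 10): d=(-2,-7) inclusive
    (0,5)@(1, 11): e=[2,37,5] → █
    (1,5)@(3, 11): e=[-10,35,19] → ·
    (0,6)@(1, 13): e=[18,25,1] → █
    (1,6)@(3, 13): e=[6,23,15] → █
    (2,6)@(5, 13): e=[-6,21,29] → ·
    (0,7)@(1, 15): e=[34,13,-3] → ·
    (1,7)@(3, 15): e=[22,11,11] → █
    (2,7)@(5, 15): e=[10,9,25] → █
    (3,7)@(7, 15): e=[-2,7,39] → ·
    (1,8)@(3, 17): e=[38,-1,7] → ·
    (2,8)@(5, 17): e=[26,-3,21] → ·
  covered (5 px):
    · · · · · · · ·
    · · · · · · · ·
    · · · · · · · ·
    · · · · · · · ·
    · · · · · · · ·
    █ · · · · · · ·
    █ █ · · · · · ·
    · █ █ · · · · ·
    · · · · · · · ·
    · · · · · · · ·
    · · · · · · · ·

Final: 26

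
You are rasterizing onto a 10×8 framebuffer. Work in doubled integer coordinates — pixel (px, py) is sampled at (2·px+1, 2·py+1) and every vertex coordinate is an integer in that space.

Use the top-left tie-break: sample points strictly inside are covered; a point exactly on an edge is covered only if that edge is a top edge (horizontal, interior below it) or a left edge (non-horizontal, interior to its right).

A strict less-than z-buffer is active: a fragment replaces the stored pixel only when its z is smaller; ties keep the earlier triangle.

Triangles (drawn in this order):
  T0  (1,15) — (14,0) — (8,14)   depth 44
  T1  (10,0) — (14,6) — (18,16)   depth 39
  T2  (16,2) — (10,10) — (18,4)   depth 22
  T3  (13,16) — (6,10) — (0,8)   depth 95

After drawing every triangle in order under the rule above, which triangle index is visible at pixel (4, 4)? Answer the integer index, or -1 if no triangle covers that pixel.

T0:
  2·area = 92
  edge (1, 15)→(14, 0): d=(13,-15) top-left  bias=+0
  edge (14, 0)→(8, 14): d=(-6,14) right/bottom  bias=-1
  edge (8, 14)→(1, 15): d=(-7,1) right/bottom  bias=-1
    (5,2)@(11, 5): e=[20,12,60] → █
    (6,2)@(13, 5): e=[50,-16,58] → ·
    (4,3)@(9, 7): e=[16,28,48] → █
    (5,3)@(11, 7): e=[46,0,46] → ·  [on edge]
    (3,4)@(7, 9): e=[12,44,36] → █
    (5,4)@(11, 9): e=[72,-12,32] → ·
    (2,5)@(5, 11): e=[8,60,24] → █
    (5,5)@(11, 11): e=[98,-24,18] → ·
    (1,6)@(3, 13): e=[4,76,12] → █
    (4,6)@(9, 13): e=[94,-8,6] → ·
    (7,6)@(15, 13): e=[184,-92,0] → ·  [on edge]
    (0,7)@(1, 15): e=[0,92,0] → ·  [on edge]
  covered (10 px):
    · · · · · · · · · ·
    · · · · · · · · · ·
    · · · · · █ · · · ·
    · · · · █ · · · · ·
    · · · █ █ · · · · ·
    · · █ █ █ · · · · ·
    · █ █ █ · · · · · ·
    · · · · · · · · · ·
T1:
  2·area = 16
  edge (10, 0)→(14, 6): d=(4,6) right/bottom  bias=-1
  edge (14, 6)→(18, 16): d=(4,10) right/bottom  bias=-1
  edge (18, 16)→(10, 0): d=(-8,-16) top-left  bias=+0
    (6,2)@(13, 5): e=[2,6,8] → █
    (7,2)@(15, 5): e=[-10,-14,40] → ·
    (6,3)@(13, 7): e=[10,14,-8] → ·
    (7,4)@(15, 9): e=[6,2,8] → █
    (8,4)@(17, 9): e=[-6,-18,40] → ·
    (7,5)@(15, 11): e=[14,10,-8] → ·
  covered (2 px):
    · · · · · · · · · ·
    · · · · · · · · · ·
    · · · · · · █ · · ·
    · · · · · · · · · ·
    · · · · · · · █ · ·
    · · · · · · · · · ·
    · · · · · · · · · ·
    · · · · · · · · · ·
T2:
  2·area = 28  (B↔C swapped to make it positive)
  edge (16, 2)→(18, 4): d=(2,2) right/bottom  bias=-1
  edge (18, 4)→(10, 10): d=(-8,6) right/bottom  bias=-1
  edge (10, 10)→(16, 2): d=(6,-8) top-left  bias=+0
    (7,0)@(15, 1): e=[0,42,-14] → ·  [on edge]
    (8,1)@(17, 3): e=[0,14,14] → ·  [on edge]
    (7,2)@(15, 5): e=[8,10,10] → █
    (8,2)@(17, 5): e=[4,-2,26] → ·
    (9,2)@(19, 5): e=[0,-14,42] → ·  [on edge]
    (6,3)@(13, 7): e=[16,6,6] → █
    (7,3)@(15, 7): e=[12,-6,22] → ·
    (5,4)@(11, 9): e=[24,2,2] → █
    (6,4)@(13, 9): e=[20,-10,18] → ·
    (5,5)@(11, 11): e=[28,-14,14] → ·
  covered (3 px):
    · · · · · · · · · ·
    · · · · · · · · · ·
    · · · · · · · █ · ·
    · · · · · · █ · · ·
    · · · · · █ · · · ·
    · · · · · · · · · ·
    · · · · · · · · · ·
    · · · · · · · · · ·
T3:
  2·area = 22  (B↔C swapped to make it positive)
  edge (13, 16)→(0, 8): d=(-13,-8) top-left  bias=+0
  edge (0, 8)→(6, 10): d=(6,2) right/bottom  bias=-1
  edge (6, 10)→(13, 16): d=(7,6) right/bottom  bias=-1
    (1,4)@(3, 9): e=[11,0,11] → ·  [on edge]
    (2,5)@(5, 11): e=[1,8,13] → █
    (3,5)@(7, 11): e=[17,4,1] → █
    (4,5)@(9, 11): e=[33,0,-11] → ·  [on edge]
    (2,6)@(5, 13): e=[-25,20,27] → ·
    (3,6)@(7, 13): e=[-9,16,15] → ·
    (4,6)@(9, 13): e=[7,12,3] → █
    (5,6)@(11, 13): e=[23,8,-9] → ·
    (7,6)@(15, 13): e=[55,0,-33] → ·  [on edge]
    (4,7)@(9, 15): e=[-19,24,17] → ·
  covered (3 px):
    · · · · · · · · · ·
    · · · · · · · · · ·
    · · · · · · · · · ·
    · · · · · · · · · ·
    · · · · · · · · · ·
    · · █ █ · · · · · ·
    · · · · █ · · · · ·
    · · · · · · · · · ·

Z-buffer (winner per pixel, '.' = empty):
  . . . . . . . . . .
  . . . . . . . . . .
  . . . . . 0 1 2 . .
  . . . . 0 . 2 . . .
  . . . 0 0 2 . 1 . .
  . . 0 0 0 . . . . .
  . 0 0 0 3 . . . . .
  . . . . . . . . . .

Final: 0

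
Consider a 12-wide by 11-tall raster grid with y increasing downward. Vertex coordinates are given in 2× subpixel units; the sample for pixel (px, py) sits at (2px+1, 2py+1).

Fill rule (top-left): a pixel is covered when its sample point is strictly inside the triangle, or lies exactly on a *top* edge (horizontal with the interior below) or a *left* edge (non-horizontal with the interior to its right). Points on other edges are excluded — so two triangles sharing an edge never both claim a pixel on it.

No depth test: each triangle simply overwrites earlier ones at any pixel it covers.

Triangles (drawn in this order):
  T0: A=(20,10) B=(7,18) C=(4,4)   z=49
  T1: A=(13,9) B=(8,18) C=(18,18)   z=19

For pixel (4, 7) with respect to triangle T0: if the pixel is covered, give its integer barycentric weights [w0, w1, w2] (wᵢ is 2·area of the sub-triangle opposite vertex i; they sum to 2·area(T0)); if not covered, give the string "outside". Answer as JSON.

T0:
  2·area = 206
  edge (20, 10)→(7, 18): d=(-13,8) right/bottom  bias=-1
  edge (7, 18)→(4, 4): d=(-3,-14) top-left  bias=+0
  edge (4, 4)→(20, 10): d=(16,6) right/bottom  bias=-1
    (2,2)@(5, 5): e=[185,11,10] → X
    (3,2)@(7, 5): e=[169,39,-2] → .
    (2,3)@(5, 7): e=[159,5,42] → X
    (3,3)@(7, 7): e=[143,33,30] → X
    (4,3)@(9, 7): e=[127,61,18] → X
    (5,3)@(11, 7): e=[111,89,6] → X
    (6,3)@(13, 7): e=[95,117,-6] → .
    (2,4)@(5, 9): e=[133,-1,74] → .
    (3,4)@(7, 9): e=[117,27,62] → X
    (6,4)@(13, 9): e=[69,111,26] → X
    (7,4)@(15, 9): e=[53,139,14] → X
    (8,4)@(17, 9): e=[37,167,2] → X
  covered (26 px):
    . . . . . . . . . . . .
    . . . . . . . . . . . .
    . . X . . . . . . . . .
    . . X X X X . . . . . .
    . . . X X X X X X . . .
    . . . X X X X X X . . .
    . . . X X X X X . . . .
    . . . X X X . . . . . .
    . . . X . . . . . . . .
    . . . . . . . . . . . .
    . . . . . . . . . . . .
T1:
  2·area = 90  (B↔C swapped to make it positive)
  edge (13, 9)→(18, 18): d=(5,9) right/bottom  bias=-1
  edge (18, 18)→(8, 18): d=(-10,0) right/bottom  bias=-1
  edge (8, 18)→(13, 9): d=(5,-9) top-left  bias=+0
    (6,4)@(13, 9): e=[0,90,0] → .  [on edge]
    (6,5)@(13, 11): e=[10,70,10] → X
    (7,5)@(15, 11): e=[-8,70,28] → .
    (5,6)@(11, 13): e=[38,50,2] → X
    (7,6)@(15, 13): e=[2,50,38] → X
    (8,6)@(17, 13): e=[-16,50,56] → .
    (5,7)@(11, 15): e=[48,30,12] → X
    (8,7)@(17, 15): e=[-6,30,66] → .
    (4,8)@(9, 17): e=[76,10,4] → X
    (8,8)@(17, 17): e=[4,10,76] → X
    (9,8)@(19, 17): e=[-14,10,94] → .
    (4,9)@(9, 19): e=[86,-10,14] → .
  covered (12 px):
    . . . . . . . . . . . .
    . . . . . . . . . . . .
    . . . . . . . . . . . .
    . . . . . . . . . . . .
    . . . . . . . . . . . .
    . . . . . . X . . . . .
    . . . . . X X X . . . .
    . . . . . X X X . . . .
    . . . . X X X X X . . .
    . . . . . . . . . . . .
    . . . . . . . . . . . .

Final: [37,146,23]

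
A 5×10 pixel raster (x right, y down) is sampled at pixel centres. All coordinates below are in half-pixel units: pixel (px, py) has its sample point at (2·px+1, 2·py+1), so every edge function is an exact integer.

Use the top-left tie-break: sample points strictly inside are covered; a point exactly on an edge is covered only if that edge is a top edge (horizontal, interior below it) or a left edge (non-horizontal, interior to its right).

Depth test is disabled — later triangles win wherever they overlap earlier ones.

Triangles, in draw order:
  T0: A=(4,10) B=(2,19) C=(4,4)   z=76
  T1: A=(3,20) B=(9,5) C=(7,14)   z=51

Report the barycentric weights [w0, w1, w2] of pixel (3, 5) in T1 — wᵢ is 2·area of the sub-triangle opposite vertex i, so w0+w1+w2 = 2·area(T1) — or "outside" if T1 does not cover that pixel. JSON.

T0:
  2·area = 12
  edge (4, 10)→(2, 19): d=(-2,9) right/bottom  bias=-1
  edge (2, 19)→(4, 4): d=(2,-15) top-left  bias=+0
  edge (4, 4)→(4, 10): d=(0,6) right/bottom  bias=-1
    (1,6)@(3, 13): e=[3,3,6] → █
    (2,6)@(5, 13): e=[-15,33,-6] → ·
    (1,7)@(3, 15): e=[-1,7,6] → ·
  covered (1 px):
    · · · · ·
    · · · · ·
    · · · · ·
    · · · · ·
    · · · · ·
    · · · · ·
    · █ · · ·
    · · · · ·
    · · · · ·
    · · · · ·
T1:
  2·area = 24
  edge (3, 20)→(9, 5): d=(6,-15) top-left  bias=+0
  edge (9, 5)→(7, 14): d=(-2,9) right/bottom  bias=-1
  edge (7, 14)→(3, 20): d=(-4,6) right/bottom  bias=-1
    (4,2)@(9, 5): e=[0,0,24] → ·  [on edge]
    (3,5)@(7, 11): e=[6,6,12] → █
    (4,5)@(9, 11): e=[36,-12,0] → ·  [on edge]
    (3,6)@(7, 13): e=[18,2,4] → █
    (4,6)@(9, 13): e=[48,-16,-8] → ·
    (2,7)@(5, 15): e=[0,16,8] → █  [on edge]
    (3,7)@(7, 15): e=[30,-2,-4] → ·
    (2,8)@(5, 17): e=[12,12,0] → ·  [on edge]
  covered (3 px):
    · · · · ·
    · · · · ·
    · · · · ·
    · · · · ·
    · · · · ·
    · · · █ ·
    · · · █ ·
    · · █ · ·
    · · · · ·
    · · · · ·

Final: [6,12,6]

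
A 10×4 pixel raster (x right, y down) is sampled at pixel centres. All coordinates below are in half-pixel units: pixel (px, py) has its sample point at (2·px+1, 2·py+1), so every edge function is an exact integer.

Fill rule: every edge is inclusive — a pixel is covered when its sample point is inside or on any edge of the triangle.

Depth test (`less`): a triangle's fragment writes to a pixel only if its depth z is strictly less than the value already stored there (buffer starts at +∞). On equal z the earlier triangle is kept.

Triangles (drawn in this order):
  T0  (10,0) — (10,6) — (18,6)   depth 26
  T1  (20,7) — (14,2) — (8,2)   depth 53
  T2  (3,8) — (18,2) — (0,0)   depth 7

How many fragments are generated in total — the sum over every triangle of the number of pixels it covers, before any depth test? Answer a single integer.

T0:
  2·area = 48  (B↔C swapped to make it positive)
  edge (10, 0)→(18, 6): d=(8,6) inclusive
  edge (18, 6)→(10, 6): d=(-8,0) inclusive
  edge (10, 6)→(10, 0): d=(0,-6) inclusive
    (5,0)@(11, 1): e=[2,40,6] → █
    (6,0)@(13, 1): e=[-10,40,18] → ·
    (5,1)@(11, 3): e=[18,24,6] → █
    (6,1)@(13, 3): e=[6,24,18] → █
    (7,1)@(15, 3): e=[-6,24,30] → ·
    (5,2)@(11, 5): e=[34,8,6] → █
    (7,2)@(15, 5): e=[10,8,30] → █
    (8,2)@(17, 5): e=[-2,8,42] → ·
    (5,3)@(11, 7): e=[50,-8,6] → ·
    (6,3)@(13, 7): e=[38,-8,18] → ·
    (7,3)@(15, 7): e=[26,-8,30] → ·
  covered (6 px):
    · · · · · █ · · · ·
    · · · · · █ █ · · ·
    · · · · · █ █ █ · ·
    · · · · · · · · · ·
T1:
  2·area = 30  (B↔C swapped to make it positive)
  edge (20, 7)→(8, 2): d=(-12,-5) inclusive
  edge (8, 2)→(14, 2): d=(6,0) inclusive
  edge (14, 2)→(20, 7): d=(6,5) inclusive
    (5,1)@(11, 3): e=[3,6,21] → █
    (6,1)@(13, 3): e=[13,6,11] → █
    (7,1)@(15, 3): e=[23,6,1] → █
    (8,1)@(17, 3): e=[33,6,-9] → ·
    (5,2)@(11, 5): e=[-21,18,33] → ·
    (6,2)@(13, 5): e=[-11,18,23] → ·
    (7,2)@(15, 5): e=[-1,18,13] → ·
    (8,2)@(17, 5): e=[9,18,3] → █
    (9,2)@(19, 5): e=[19,18,-7] → ·
    (8,3)@(17, 7): e=[-15,30,15] → ·
  covered (4 px):
    · · · · · · · · · ·
    · · · · · █ █ █ · ·
    · · · · · · · · █ ·
    · · · · · · · · · ·
T2:
  2·area = 138  (B↔C swapped to make it positive)
  edge (3, 8)→(0, 0): d=(-3,-8) inclusive
  edge (0, 0)→(18, 2): d=(18,2) inclusive
  edge (18, 2)→(3, 8): d=(-15,6) inclusive
    (0,0)@(1, 1): e=[5,16,117] → █
    (1,0)@(3, 1): e=[21,12,105] → █
    (2,0)@(5, 1): e=[37,8,93] → █
    (3,0)@(7, 1): e=[53,4,81] → █
    (4,0)@(9, 1): e=[69,0,69] → █  [on edge]
    (5,0)@(11, 1): e=[85,-4,57] → ·
    (0,1)@(1, 3): e=[-1,52,87] → ·
    (1,1)@(3, 3): e=[15,48,75] → █
    (5,1)@(11, 3): e=[79,32,27] → █
    (6,1)@(13, 3): e=[95,28,15] → █
    (7,1)@(15, 3): e=[111,24,3] → █
    (8,1)@(17, 3): e=[127,20,-9] → ·
  covered (18 px):
    █ █ █ █ █ · · · · ·
    · █ █ █ █ █ █ █ · ·
    · █ █ █ █ · · · · ·
    · █ █ · · · · · · ·

Answer: 28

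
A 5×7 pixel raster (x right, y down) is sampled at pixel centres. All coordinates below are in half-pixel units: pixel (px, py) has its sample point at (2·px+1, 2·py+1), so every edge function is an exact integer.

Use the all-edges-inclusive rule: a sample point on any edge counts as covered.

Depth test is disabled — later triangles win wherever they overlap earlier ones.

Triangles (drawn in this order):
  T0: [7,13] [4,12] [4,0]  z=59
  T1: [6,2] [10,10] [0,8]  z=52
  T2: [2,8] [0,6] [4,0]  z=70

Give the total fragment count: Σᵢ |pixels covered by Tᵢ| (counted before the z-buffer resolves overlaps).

T0:
  2·area = 36
  edge (7, 13)→(4, 12): d=(-3,-1) inclusive
  edge (4, 12)→(4, 0): d=(0,-12) inclusive
  edge (4, 0)→(7, 13): d=(3,13) inclusive
    (2,2)@(5, 5): e=[22,12,2] → █
    (3,2)@(7, 5): e=[24,36,-24] → ·
    (2,3)@(5, 7): e=[16,12,8] → █
    (3,3)@(7, 7): e=[18,36,-18] → ·
    (2,4)@(5, 9): e=[10,12,14] → █
    (3,4)@(7, 9): e=[12,36,-12] → ·
    (0,5)@(1, 11): e=[0,-36,72] → ·  [on edge]
    (2,5)@(5, 11): e=[4,12,20] → █
    (3,5)@(7, 11): e=[6,36,-6] → ·
    (2,6)@(5, 13): e=[-2,12,26] → ·
    (3,6)@(7, 13): e=[0,36,0] → █  [on edge]
    (4,6)@(9, 13): e=[2,60,-26] → ·
  covered (5 px):
    · · · · ·
    · · · · ·
    · · █ · ·
    · · █ · ·
    · · █ · ·
    · · █ · ·
    · · · █ ·
T1:
  2·area = 72
  edge (6, 2)→(10, 10): d=(4,8) inclusive
  edge (10, 10)→(0, 8): d=(-10,-2) inclusive
  edge (0, 8)→(6, 2): d=(6,-6) inclusive
    (3,0)@(7, 1): e=[-12,84,0] → ·  [on edge]
    (2,1)@(5, 3): e=[12,60,0] → █  [on edge]
    (3,1)@(7, 3): e=[-4,64,12] → ·
    (1,2)@(3, 5): e=[36,36,0] → █  [on edge]
    (3,2)@(7, 5): e=[4,44,24] → █
    (4,2)@(9, 5): e=[-12,48,36] → ·
    (0,3)@(1, 7): e=[60,12,0] → █  [on edge]
    (4,3)@(9, 7): e=[-4,28,48] → ·
    (0,4)@(1, 9): e=[68,-8,12] → ·
    (1,4)@(3, 9): e=[52,-4,24] → ·
    (2,4)@(5, 9): e=[36,0,36] → █  [on edge]
    (4,4)@(9, 9): e=[4,8,60] → █
  covered (11 px):
    · · · · ·
    · · █ · ·
    · █ █ █ ·
    █ █ █ █ ·
    · · █ █ █
    · · · · ·
    · · · · ·
T2:
  2·area = 20
  edge (2, 8)→(0, 6): d=(-2,-2) inclusive
  edge (0, 6)→(4, 0): d=(4,-6) inclusive
  edge (4, 0)→(2, 8): d=(-2,8) inclusive
    (1,1)@(3, 3): e=[12,6,2] → █
    (2,1)@(5, 3): e=[16,18,-14] → ·
    (0,2)@(1, 5): e=[4,2,14] → █
    (1,2)@(3, 5): e=[8,14,-2] → ·
    (0,3)@(1, 7): e=[0,10,10] → █  [on edge]
    (1,3)@(3, 7): e=[4,22,-6] → ·
    (0,4)@(1, 9): e=[-4,18,6] → ·
    (1,4)@(3, 9): e=[0,30,-10] → ·  [on edge]
    (2,5)@(5, 11): e=[0,50,-30] → ·  [on edge]
    (3,6)@(7, 13): e=[0,70,-50] → ·  [on edge]
  covered (3 px):
    · · · · ·
    · █ · · ·
    █ · · · ·
    █ · · · ·
    · · · · ·
    · · · · ·
    · · · · ·

Result: 19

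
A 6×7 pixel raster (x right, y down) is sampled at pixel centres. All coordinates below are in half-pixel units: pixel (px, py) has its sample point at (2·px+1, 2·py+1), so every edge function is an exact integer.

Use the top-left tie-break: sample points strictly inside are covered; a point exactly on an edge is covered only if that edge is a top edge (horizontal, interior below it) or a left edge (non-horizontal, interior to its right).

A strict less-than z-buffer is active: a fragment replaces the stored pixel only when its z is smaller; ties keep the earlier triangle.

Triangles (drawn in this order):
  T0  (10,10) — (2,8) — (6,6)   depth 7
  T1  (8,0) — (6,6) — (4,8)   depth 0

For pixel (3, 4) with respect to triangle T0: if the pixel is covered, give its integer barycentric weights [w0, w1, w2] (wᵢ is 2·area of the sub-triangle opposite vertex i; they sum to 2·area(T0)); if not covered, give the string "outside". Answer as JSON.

T0:
  2·area = 24
  edge (10, 10)→(2, 8): d=(-8,-2) top-left  bias=+0
  edge (2, 8)→(6, 6): d=(4,-2) top-left  bias=+0
  edge (6, 6)→(10, 10): d=(4,4) right/bottom  bias=-1
    (0,0)@(1, 1): e=[54,-30,0] → ·  [on edge]
    (1,1)@(3, 3): e=[42,-18,0] → ·  [on edge]
    (2,2)@(5, 5): e=[30,-6,0] → ·  [on edge]
    (2,3)@(5, 7): e=[14,2,8] → █
    (3,3)@(7, 7): e=[18,6,0] → ·  [on edge]
    (2,4)@(5, 9): e=[-2,10,16] → ·
    (3,4)@(7, 9): e=[2,14,8] → █
    (4,4)@(9, 9): e=[6,18,0] → ·  [on edge]
    (3,5)@(7, 11): e=[-14,22,16] → ·
    (5,5)@(11, 11): e=[-6,30,0] → ·  [on edge]
  covered (2 px):
    · · · · · ·
    · · · · · ·
    · · · · · ·
    · · █ · · ·
    · · · █ · ·
    · · · · · ·
    · · · · · ·
T1:
  2·area = 8
  edge (8, 0)→(6, 6): d=(-2,6) right/bottom  bias=-1
  edge (6, 6)→(4, 8): d=(-2,2) right/bottom  bias=-1
  edge (4, 8)→(8, 0): d=(4,-8) top-left  bias=+0
    (5,0)@(11, 1): e=[-20,0,28] → ·  [on edge]
    (3,1)@(7, 3): e=[0,4,4] → ·  [on edge]
    (4,1)@(9, 3): e=[-12,0,20] → ·  [on edge]
    (3,2)@(7, 5): e=[-4,0,12] → ·  [on edge]
    (2,3)@(5, 7): e=[4,0,4] → ·  [on edge]
    (1,4)@(3, 9): e=[12,0,-4] → ·  [on edge]
    (2,4)@(5, 9): e=[0,-4,12] → ·  [on edge]
    (0,5)@(1, 11): e=[20,0,-12] → ·  [on edge]
  covered (0 px):
    · · · · · ·
    · · · · · ·
    · · · · · ·
    · · · · · ·
    · · · · · ·
    · · · · · ·
    · · · · · ·

Final: [14,8,2]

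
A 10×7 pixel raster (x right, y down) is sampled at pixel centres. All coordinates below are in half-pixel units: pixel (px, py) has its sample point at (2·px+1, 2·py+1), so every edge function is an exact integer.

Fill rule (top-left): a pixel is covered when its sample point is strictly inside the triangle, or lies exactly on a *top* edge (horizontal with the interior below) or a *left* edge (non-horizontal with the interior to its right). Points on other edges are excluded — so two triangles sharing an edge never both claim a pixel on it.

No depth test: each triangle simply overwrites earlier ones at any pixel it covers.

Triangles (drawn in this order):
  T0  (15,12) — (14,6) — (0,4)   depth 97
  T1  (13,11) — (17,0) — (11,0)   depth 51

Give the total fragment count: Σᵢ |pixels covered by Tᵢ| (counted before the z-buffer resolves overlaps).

T0:
  2·area = 82  (B↔C swapped to make it positive)
  edge (15, 12)→(0, 4): d=(-15,-8) top-left  bias=+0
  edge (0, 4)→(14, 6): d=(14,2) right/bottom  bias=-1
  edge (14, 6)→(15, 12): d=(1,6) right/bottom  bias=-1
    (1,2)@(3, 5): e=[9,8,65] → X
    (2,2)@(5, 5): e=[25,4,53] → X
    (3,2)@(7, 5): e=[41,0,41] → .  [on edge]
    (1,3)@(3, 7): e=[-21,36,67] → .
    (2,3)@(5, 7): e=[-5,32,55] → .
    (3,3)@(7, 7): e=[11,28,43] → X
    (4,3)@(9, 7): e=[27,24,31] → X
    (5,3)@(11, 7): e=[43,20,19] → X
    (6,3)@(13, 7): e=[59,16,7] → X
    (7,3)@(15, 7): e=[75,12,-5] → .
    (3,4)@(7, 9): e=[-19,56,45] → .
    (4,4)@(9, 9): e=[-3,52,33] → .
  covered (8 px):
    . . . . . . . . . .
    . . . . . . . . . .
    . X X . . . . . . .
    . . . X X X X . . .
    . . . . . X X . . .
    . . . . . . . . . .
    . . . . . . . . . .
T1:
  2·area = 66  (B↔C swapped to make it positive)
  edge (13, 11)→(11, 0): d=(-2,-11) top-left  bias=+0
  edge (11, 0)→(17, 0): d=(6,0) top-left  bias=+0
  edge (17, 0)→(13, 11): d=(-4,11) right/bottom  bias=-1
    (6,0)@(13, 1): e=[20,6,40] → X
    (7,0)@(15, 1): e=[42,6,18] → X
    (8,0)@(17, 1): e=[64,6,-4] → .
    (6,1)@(13, 3): e=[16,18,32] → X
    (8,1)@(17, 3): e=[60,18,-12] → .
    (6,2)@(13, 5): e=[12,30,24] → X
    (8,2)@(17, 5): e=[56,30,-20] → .
    (6,3)@(13, 7): e=[8,42,16] → X
    (7,3)@(15, 7): e=[30,42,-6] → .
    (6,4)@(13, 9): e=[4,54,8] → X
    (7,4)@(15, 9): e=[26,54,-14] → .
    (6,5)@(13, 11): e=[0,66,0] → .  [on edge]
  covered (8 px):
    . . . . . . X X . .
    . . . . . . X X . .
    . . . . . . X X . .
    . . . . . . X . . .
    . . . . . . X . . .
    . . . . . . . . . .
    . . . . . . . . . .

Answer: 16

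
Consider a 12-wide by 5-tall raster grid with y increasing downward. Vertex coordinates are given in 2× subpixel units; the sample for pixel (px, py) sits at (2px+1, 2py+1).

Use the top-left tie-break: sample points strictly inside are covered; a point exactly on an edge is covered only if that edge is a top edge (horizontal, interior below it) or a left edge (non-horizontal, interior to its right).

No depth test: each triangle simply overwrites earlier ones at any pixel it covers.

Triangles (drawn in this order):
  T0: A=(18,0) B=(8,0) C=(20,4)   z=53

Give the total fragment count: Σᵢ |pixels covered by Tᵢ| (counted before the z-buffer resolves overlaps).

T0:
  2·area = 40  (B↔C swapped to make it positive)
  edge (18, 0)→(20, 4): d=(2,4) right/bottom  bias=-1
  edge (20, 4)→(8, 0): d=(-12,-4) top-left  bias=+0
  edge (8, 0)→(18, 0): d=(10,0) top-left  bias=+0
    (5,0)@(11, 1): e=[30,0,10] → █  [on edge]
    (6,0)@(13, 1): e=[22,8,10] → █
    (7,0)@(15, 1): e=[14,16,10] → █
    (8,0)@(17, 1): e=[6,24,10] → █
    (9,0)@(19, 1): e=[-2,32,10] → ·
    (5,1)@(11, 3): e=[34,-24,30] → ·
    (6,1)@(13, 3): e=[26,-16,30] → ·
    (7,1)@(15, 3): e=[18,-8,30] → ·
    (8,1)@(17, 3): e=[10,0,30] → █  [on edge]
    (9,1)@(19, 3): e=[2,8,30] → █
    (10,1)@(21, 3): e=[-6,16,30] → ·
    (8,2)@(17, 5): e=[14,-24,50] → ·
    (11,2)@(23, 5): e=[-10,0,50] → ·  [on edge]
  covered (6 px):
    · · · · · █ █ █ █ · · ·
    · · · · · · · · █ █ · ·
    · · · · · · · · · · · ·
    · · · · · · · · · · · ·
    · · · · · · · · · · · ·

Answer: 6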